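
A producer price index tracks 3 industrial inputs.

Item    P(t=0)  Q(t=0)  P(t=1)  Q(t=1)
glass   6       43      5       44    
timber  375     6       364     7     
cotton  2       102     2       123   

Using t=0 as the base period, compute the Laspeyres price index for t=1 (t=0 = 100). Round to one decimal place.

Laspeyres price index uses base-period quantities as weights.
ΣP(t=1)·Q(t=0) = 5×43 + 364×6 + 2×102 = 215 + 2184 + 204 = 2603
ΣP(t=0)·Q(t=0) = 6×43 + 375×6 + 2×102 = 258 + 2250 + 204 = 2712
Index = 2603 / 2712 × 100 = 95.9808

96.0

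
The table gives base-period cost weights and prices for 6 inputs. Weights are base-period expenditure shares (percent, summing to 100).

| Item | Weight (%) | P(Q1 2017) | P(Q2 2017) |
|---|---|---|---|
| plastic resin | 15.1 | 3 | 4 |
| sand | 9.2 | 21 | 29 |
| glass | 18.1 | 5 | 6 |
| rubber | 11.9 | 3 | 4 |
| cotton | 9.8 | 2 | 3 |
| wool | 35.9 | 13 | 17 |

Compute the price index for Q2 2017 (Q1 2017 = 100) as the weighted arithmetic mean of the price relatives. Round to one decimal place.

132.1

plastic resin: 15.1 × (4/3) = 15.1 × 1.333333 = 20.1333
sand: 9.2 × (29/21) = 9.2 × 1.380952 = 12.7048
glass: 18.1 × (6/5) = 18.1 × 1.200000 = 21.7200
rubber: 11.9 × (4/3) = 11.9 × 1.333333 = 15.8667
cotton: 9.8 × (3/2) = 9.8 × 1.500000 = 14.7000
wool: 35.9 × (17/13) = 35.9 × 1.307692 = 46.9462
Index = Σ wᵢ·(p₁ᵢ/p₀ᵢ) = 20.1333 + 12.7048 + 21.7200 + 15.8667 + 14.7000 + 46.9462 = 132.0709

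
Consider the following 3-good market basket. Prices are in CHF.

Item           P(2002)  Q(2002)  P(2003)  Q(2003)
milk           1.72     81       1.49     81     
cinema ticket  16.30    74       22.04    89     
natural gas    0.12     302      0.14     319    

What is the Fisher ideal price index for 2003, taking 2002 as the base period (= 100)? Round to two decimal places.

Laspeyres component (base-period weights):
ΣP(2003)Q(2002) = 1.49×81 + 22.04×74 + 0.14×302 = 120.69 + 1630.96 + 42.28 = 1793.93
ΣP(2002)Q(2002) = 1.72×81 + 16.30×74 + 0.12×302 = 139.32 + 1206.2 + 36.24 = 1381.76
L = 1793.93 / 1381.76 × 100 = 129.8293
Paasche component (current-period weights):
ΣP(2003)Q(2003) = 1.49×81 + 22.04×89 + 0.14×319 = 120.69 + 1961.56 + 44.66 = 2126.91
ΣP(2002)Q(2003) = 1.72×81 + 16.30×89 + 0.12×319 = 139.32 + 1450.7 + 38.28 = 1628.3
P = 2126.91 / 1628.3 × 100 = 130.6215
Fisher = √(L × P) = √(129.8293 × 130.6215) = 130.2248

130.22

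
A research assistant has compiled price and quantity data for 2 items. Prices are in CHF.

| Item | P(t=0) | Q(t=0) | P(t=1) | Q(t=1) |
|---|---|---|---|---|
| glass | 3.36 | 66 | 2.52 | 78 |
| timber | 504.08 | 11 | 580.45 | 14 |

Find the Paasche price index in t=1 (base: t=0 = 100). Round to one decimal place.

113.7

Paasche price index uses current-period quantities as weights.
ΣP(t=1)·Q(t=1) = 2.52×78 + 580.45×14 = 196.56 + 8126.3 = 8322.86
ΣP(t=0)·Q(t=1) = 3.36×78 + 504.08×14 = 262.08 + 7057.12 = 7319.2
Index = 8322.86 / 7319.2 × 100 = 113.7127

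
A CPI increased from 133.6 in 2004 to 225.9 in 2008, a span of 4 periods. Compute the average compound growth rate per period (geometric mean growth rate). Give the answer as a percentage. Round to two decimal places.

Growth factor = (225.9/133.6)^(1/4) = (1.690868)^(1/4) = 1.140322
Growth rate = 1.140322 − 1 = 0.140322 = 14.0322%

14.03%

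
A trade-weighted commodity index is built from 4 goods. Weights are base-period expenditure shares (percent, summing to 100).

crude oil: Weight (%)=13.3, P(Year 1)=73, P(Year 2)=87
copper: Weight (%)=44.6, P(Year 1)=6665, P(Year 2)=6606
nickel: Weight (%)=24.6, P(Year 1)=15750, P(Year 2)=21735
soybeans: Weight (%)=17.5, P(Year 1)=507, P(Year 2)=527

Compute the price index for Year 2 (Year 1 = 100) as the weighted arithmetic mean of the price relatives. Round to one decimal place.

112.2

crude oil: 13.3 × (87/73) = 13.3 × 1.191781 = 15.8507
copper: 44.6 × (6606/6665) = 44.6 × 0.991148 = 44.2052
nickel: 24.6 × (21735/15750) = 24.6 × 1.380000 = 33.9480
soybeans: 17.5 × (527/507) = 17.5 × 1.039448 = 18.1903
Index = Σ wᵢ·(p₁ᵢ/p₀ᵢ) = 15.8507 + 44.2052 + 33.9480 + 18.1903 = 112.1942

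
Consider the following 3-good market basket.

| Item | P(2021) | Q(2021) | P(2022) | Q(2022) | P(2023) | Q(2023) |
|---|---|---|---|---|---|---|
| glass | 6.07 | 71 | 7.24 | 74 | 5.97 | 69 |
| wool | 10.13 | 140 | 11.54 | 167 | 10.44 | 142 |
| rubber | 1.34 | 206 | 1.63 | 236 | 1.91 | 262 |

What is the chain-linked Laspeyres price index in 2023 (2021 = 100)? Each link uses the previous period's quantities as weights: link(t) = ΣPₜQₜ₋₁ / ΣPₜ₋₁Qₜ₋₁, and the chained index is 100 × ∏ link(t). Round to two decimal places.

Link 2021→2022:
ΣP(2022)Q(2021) = 7.24×71 + 11.54×140 + 1.63×206 = 514.04 + 1615.6 + 335.78 = 2465.42
ΣP(2021)Q(2021) = 6.07×71 + 10.13×140 + 1.34×206 = 430.97 + 1418.2 + 276.04 = 2125.21
link = 2465.42/2125.21 = 1.160083
Link 2022→2023:
ΣP(2023)Q(2022) = 5.97×74 + 10.44×167 + 1.91×236 = 441.78 + 1743.48 + 450.76 = 2636.02
ΣP(2022)Q(2022) = 7.24×74 + 11.54×167 + 1.63×236 = 535.76 + 1927.18 + 384.68 = 2847.62
link = 2636.02/2847.62 = 0.925692
Chained index = 100 × 1.160083 × 0.925692 = 107.3880

107.39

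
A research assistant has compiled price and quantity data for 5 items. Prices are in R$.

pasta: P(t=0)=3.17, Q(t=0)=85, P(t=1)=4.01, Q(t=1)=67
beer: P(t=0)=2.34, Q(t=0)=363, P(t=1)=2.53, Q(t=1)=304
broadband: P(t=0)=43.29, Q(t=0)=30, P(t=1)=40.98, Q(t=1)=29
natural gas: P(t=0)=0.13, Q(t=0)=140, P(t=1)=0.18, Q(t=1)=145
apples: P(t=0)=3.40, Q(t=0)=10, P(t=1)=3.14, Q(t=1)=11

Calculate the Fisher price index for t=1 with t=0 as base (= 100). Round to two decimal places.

102.68

Laspeyres component (base-period weights):
ΣP(t=1)Q(t=0) = 4.01×85 + 2.53×363 + 40.98×30 + 0.18×140 + 3.14×10 = 340.85 + 918.39 + 1229.4 + 25.2 + 31.4 = 2545.24
ΣP(t=0)Q(t=0) = 3.17×85 + 2.34×363 + 43.29×30 + 0.13×140 + 3.40×10 = 269.45 + 849.42 + 1298.7 + 18.2 + 34 = 2469.77
L = 2545.24 / 2469.77 × 100 = 103.0558
Paasche component (current-period weights):
ΣP(t=1)Q(t=1) = 4.01×67 + 2.53×304 + 40.98×29 + 0.18×145 + 3.14×11 = 268.67 + 769.12 + 1188.42 + 26.1 + 34.54 = 2286.85
ΣP(t=0)Q(t=1) = 3.17×67 + 2.34×304 + 43.29×29 + 0.13×145 + 3.40×11 = 212.39 + 711.36 + 1255.41 + 18.85 + 37.4 = 2235.41
P = 2286.85 / 2235.41 × 100 = 102.3011
Fisher = √(L × P) = √(103.0558 × 102.3011) = 102.6778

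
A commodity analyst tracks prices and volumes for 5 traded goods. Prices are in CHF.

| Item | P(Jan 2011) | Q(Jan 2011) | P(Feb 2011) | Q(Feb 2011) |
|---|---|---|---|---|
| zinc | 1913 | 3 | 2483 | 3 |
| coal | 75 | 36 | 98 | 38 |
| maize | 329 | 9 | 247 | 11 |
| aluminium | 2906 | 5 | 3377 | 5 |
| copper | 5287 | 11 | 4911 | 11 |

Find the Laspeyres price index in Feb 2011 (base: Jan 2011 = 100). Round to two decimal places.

Laspeyres price index uses base-period quantities as weights.
ΣP(Feb 2011)·Q(Jan 2011) = 2483×3 + 98×36 + 247×9 + 3377×5 + 4911×11 = 7449 + 3528 + 2223 + 16885 + 54021 = 84106
ΣP(Jan 2011)·Q(Jan 2011) = 1913×3 + 75×36 + 329×9 + 2906×5 + 5287×11 = 5739 + 2700 + 2961 + 14530 + 58157 = 84087
Index = 84106 / 84087 × 100 = 100.0226

100.02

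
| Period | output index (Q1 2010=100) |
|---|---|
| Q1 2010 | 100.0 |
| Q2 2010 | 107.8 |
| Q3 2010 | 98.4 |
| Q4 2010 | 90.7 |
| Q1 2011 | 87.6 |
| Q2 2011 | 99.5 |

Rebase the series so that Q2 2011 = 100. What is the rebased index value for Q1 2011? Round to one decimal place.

88.0

Rebased(Q1 2011) = 87.6 / 99.5 × 100 = 88.0402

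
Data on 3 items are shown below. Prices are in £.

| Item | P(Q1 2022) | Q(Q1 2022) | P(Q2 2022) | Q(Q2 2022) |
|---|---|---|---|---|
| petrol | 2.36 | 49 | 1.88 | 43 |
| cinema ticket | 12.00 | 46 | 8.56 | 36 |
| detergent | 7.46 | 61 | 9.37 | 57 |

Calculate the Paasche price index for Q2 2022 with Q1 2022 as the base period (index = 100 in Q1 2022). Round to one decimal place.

96.3

Paasche price index uses current-period quantities as weights.
ΣP(Q2 2022)·Q(Q2 2022) = 1.88×43 + 8.56×36 + 9.37×57 = 80.84 + 308.16 + 534.09 = 923.09
ΣP(Q1 2022)·Q(Q2 2022) = 2.36×43 + 12.00×36 + 7.46×57 = 101.48 + 432 + 425.22 = 958.7
Index = 923.09 / 958.7 × 100 = 96.2856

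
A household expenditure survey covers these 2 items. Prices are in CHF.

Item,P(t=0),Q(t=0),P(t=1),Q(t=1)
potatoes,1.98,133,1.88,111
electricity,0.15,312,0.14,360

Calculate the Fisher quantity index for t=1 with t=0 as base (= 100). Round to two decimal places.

Laspeyres component (base-period weights):
ΣP(t=0)Q(t=1) = 1.98×111 + 0.15×360 = 219.78 + 54 = 273.78
ΣP(t=0)Q(t=0) = 1.98×133 + 0.15×312 = 263.34 + 46.8 = 310.14
L = 273.78 / 310.14 × 100 = 88.2763
Paasche component (current-period weights):
ΣP(t=1)Q(t=1) = 1.88×111 + 0.14×360 = 208.68 + 50.4 = 259.08
ΣP(t=1)Q(t=0) = 1.88×133 + 0.14×312 = 250.04 + 43.68 = 293.72
P = 259.08 / 293.72 × 100 = 88.2065
Fisher = √(L × P) = √(88.2763 × 88.2065) = 88.2414

88.24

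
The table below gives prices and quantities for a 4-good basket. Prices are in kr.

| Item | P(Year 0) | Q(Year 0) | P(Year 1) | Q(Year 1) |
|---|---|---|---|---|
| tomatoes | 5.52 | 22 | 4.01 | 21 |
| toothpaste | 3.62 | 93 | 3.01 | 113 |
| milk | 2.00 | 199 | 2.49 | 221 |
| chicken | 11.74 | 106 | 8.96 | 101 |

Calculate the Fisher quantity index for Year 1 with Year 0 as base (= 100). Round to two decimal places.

Laspeyres component (base-period weights):
ΣP(Year 0)Q(Year 1) = 5.52×21 + 3.62×113 + 2.00×221 + 11.74×101 = 115.92 + 409.06 + 442 + 1185.74 = 2152.72
ΣP(Year 0)Q(Year 0) = 5.52×22 + 3.62×93 + 2.00×199 + 11.74×106 = 121.44 + 336.66 + 398 + 1244.44 = 2100.54
L = 2152.72 / 2100.54 × 100 = 102.4841
Paasche component (current-period weights):
ΣP(Year 1)Q(Year 1) = 4.01×21 + 3.01×113 + 2.49×221 + 8.96×101 = 84.21 + 340.13 + 550.29 + 904.96 = 1879.59
ΣP(Year 1)Q(Year 0) = 4.01×22 + 3.01×93 + 2.49×199 + 8.96×106 = 88.22 + 279.93 + 495.51 + 949.76 = 1813.42
P = 1879.59 / 1813.42 × 100 = 103.6489
Fisher = √(L × P) = √(102.4841 × 103.6489) = 103.0649

103.06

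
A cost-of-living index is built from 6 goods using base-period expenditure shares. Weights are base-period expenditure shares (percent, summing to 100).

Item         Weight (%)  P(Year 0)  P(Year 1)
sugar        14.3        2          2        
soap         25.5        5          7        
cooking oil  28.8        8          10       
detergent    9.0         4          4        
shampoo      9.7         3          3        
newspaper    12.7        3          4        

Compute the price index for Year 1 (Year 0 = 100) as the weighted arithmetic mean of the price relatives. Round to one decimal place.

sugar: 14.3 × (2/2) = 14.3 × 1.000000 = 14.3000
soap: 25.5 × (7/5) = 25.5 × 1.400000 = 35.7000
cooking oil: 28.8 × (10/8) = 28.8 × 1.250000 = 36.0000
detergent: 9.0 × (4/4) = 9.0 × 1.000000 = 9.0000
shampoo: 9.7 × (3/3) = 9.7 × 1.000000 = 9.7000
newspaper: 12.7 × (4/3) = 12.7 × 1.333333 = 16.9333
Index = Σ wᵢ·(p₁ᵢ/p₀ᵢ) = 14.3000 + 35.7000 + 36.0000 + 9.0000 + 9.7000 + 16.9333 = 121.6333

121.6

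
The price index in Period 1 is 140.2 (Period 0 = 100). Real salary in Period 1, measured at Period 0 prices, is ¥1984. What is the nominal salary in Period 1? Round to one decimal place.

Nominal = Real × (Index/100) = 1984 × (140.2/100)
        = 1984 × 1.402 = 2781.5680

2781.6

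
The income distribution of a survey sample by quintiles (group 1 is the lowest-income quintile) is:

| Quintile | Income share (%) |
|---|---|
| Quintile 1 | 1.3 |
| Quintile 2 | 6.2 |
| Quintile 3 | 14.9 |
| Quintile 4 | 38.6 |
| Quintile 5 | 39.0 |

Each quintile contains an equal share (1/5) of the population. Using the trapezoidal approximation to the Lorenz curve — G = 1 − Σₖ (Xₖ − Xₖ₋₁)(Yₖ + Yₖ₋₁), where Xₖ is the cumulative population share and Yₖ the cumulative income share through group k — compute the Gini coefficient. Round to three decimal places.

Cumulative income shares Yₖ: 0.0130, 0.0750, 0.2240, 0.6100, 1.0000
Σ (Xₖ−Xₖ₋₁)(Yₖ+Yₖ₋₁) = (1/5)(0.0130+0.0000) + (1/5)(0.0750+0.0130) + (1/5)(0.2240+0.0750) + (1/5)(0.6100+0.2240) + (1/5)(1.0000+0.6100)
  = 0.0026 + 0.0176 + 0.0598 + 0.1668 + 0.3220 = 0.5688
G = 1 − 0.5688 = 0.4312

0.431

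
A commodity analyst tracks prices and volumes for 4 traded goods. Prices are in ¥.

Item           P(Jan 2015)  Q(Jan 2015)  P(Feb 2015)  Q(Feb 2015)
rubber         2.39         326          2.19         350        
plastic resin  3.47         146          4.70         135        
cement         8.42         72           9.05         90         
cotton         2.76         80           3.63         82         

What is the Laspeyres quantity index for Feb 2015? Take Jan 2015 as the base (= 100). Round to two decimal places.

Laspeyres quantity index uses base-period prices as weights.
ΣP(Jan 2015)·Q(Feb 2015) = 2.39×350 + 3.47×135 + 8.42×90 + 2.76×82 = 836.5 + 468.45 + 757.8 + 226.32 = 2289.07
ΣP(Jan 2015)·Q(Jan 2015) = 2.39×326 + 3.47×146 + 8.42×72 + 2.76×80 = 779.14 + 506.62 + 606.24 + 220.8 = 2112.8
Index = 2289.07 / 2112.8 × 100 = 108.3430

108.34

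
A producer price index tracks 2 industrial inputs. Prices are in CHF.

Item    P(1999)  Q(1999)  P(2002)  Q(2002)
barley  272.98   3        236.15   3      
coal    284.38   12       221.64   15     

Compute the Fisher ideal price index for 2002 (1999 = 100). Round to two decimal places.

Laspeyres component (base-period weights):
ΣP(2002)Q(1999) = 236.15×3 + 221.64×12 = 708.45 + 2659.68 = 3368.13
ΣP(1999)Q(1999) = 272.98×3 + 284.38×12 = 818.94 + 3412.56 = 4231.5
L = 3368.13 / 4231.5 × 100 = 79.5966
Paasche component (current-period weights):
ΣP(2002)Q(2002) = 236.15×3 + 221.64×15 = 708.45 + 3324.6 = 4033.05
ΣP(1999)Q(2002) = 272.98×3 + 284.38×15 = 818.94 + 4265.7 = 5084.64
P = 4033.05 / 5084.64 × 100 = 79.3183
Fisher = √(L × P) = √(79.5966 × 79.3183) = 79.4573

79.46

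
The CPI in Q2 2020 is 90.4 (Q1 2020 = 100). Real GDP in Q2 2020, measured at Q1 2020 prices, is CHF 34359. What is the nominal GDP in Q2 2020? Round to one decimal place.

Nominal = Real × (Index/100) = 34359 × (90.4/100)
        = 34359 × 0.904 = 31060.5360

31060.5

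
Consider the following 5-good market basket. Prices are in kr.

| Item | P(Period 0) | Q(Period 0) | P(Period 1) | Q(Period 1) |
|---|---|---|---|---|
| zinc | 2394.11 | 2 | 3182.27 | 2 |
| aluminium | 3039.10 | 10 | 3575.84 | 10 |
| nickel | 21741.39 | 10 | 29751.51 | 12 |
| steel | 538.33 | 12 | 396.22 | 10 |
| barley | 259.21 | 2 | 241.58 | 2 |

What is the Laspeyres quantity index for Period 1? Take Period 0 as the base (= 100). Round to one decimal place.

Laspeyres quantity index uses base-period prices as weights.
ΣP(Period 0)·Q(Period 1) = 2394.11×2 + 3039.10×10 + 21741.39×12 + 538.33×10 + 259.21×2 = 4788.22 + 30391 + 260896.68 + 5383.3 + 518.42 = 301977.62
ΣP(Period 0)·Q(Period 0) = 2394.11×2 + 3039.10×10 + 21741.39×10 + 538.33×12 + 259.21×2 = 4788.22 + 30391 + 217413.9 + 6459.96 + 518.42 = 259571.5
Index = 301977.62 / 259571.5 × 100 = 116.3370

116.3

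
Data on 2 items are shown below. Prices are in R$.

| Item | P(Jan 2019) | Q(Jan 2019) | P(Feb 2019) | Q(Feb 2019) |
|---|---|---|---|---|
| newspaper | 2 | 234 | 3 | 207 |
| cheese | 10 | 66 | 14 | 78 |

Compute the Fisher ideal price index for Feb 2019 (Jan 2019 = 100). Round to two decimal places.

143.81

Laspeyres component (base-period weights):
ΣP(Feb 2019)Q(Jan 2019) = 3×234 + 14×66 = 702 + 924 = 1626
ΣP(Jan 2019)Q(Jan 2019) = 2×234 + 10×66 = 468 + 660 = 1128
L = 1626 / 1128 × 100 = 144.1489
Paasche component (current-period weights):
ΣP(Feb 2019)Q(Feb 2019) = 3×207 + 14×78 = 621 + 1092 = 1713
ΣP(Jan 2019)Q(Feb 2019) = 2×207 + 10×78 = 414 + 780 = 1194
P = 1713 / 1194 × 100 = 143.4673
Fisher = √(L × P) = √(144.1489 × 143.4673) = 143.8077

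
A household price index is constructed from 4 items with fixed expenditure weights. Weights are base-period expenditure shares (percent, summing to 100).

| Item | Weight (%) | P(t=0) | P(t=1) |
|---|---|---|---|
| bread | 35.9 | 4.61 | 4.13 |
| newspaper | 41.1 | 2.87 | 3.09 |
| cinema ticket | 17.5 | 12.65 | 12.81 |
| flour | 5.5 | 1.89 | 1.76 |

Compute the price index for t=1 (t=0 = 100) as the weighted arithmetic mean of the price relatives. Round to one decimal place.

bread: 35.9 × (4.13/4.61) = 35.9 × 0.895879 = 32.1620
newspaper: 41.1 × (3.09/2.87) = 41.1 × 1.076655 = 44.2505
cinema ticket: 17.5 × (12.81/12.65) = 17.5 × 1.012648 = 17.7213
flour: 5.5 × (1.76/1.89) = 5.5 × 0.931217 = 5.1217
Index = Σ wᵢ·(p₁ᵢ/p₀ᵢ) = 32.1620 + 44.2505 + 17.7213 + 5.1217 = 99.2556

99.3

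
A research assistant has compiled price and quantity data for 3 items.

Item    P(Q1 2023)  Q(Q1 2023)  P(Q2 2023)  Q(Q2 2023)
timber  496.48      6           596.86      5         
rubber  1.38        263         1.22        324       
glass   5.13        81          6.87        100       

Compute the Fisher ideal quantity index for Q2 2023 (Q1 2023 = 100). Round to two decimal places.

Laspeyres component (base-period weights):
ΣP(Q1 2023)Q(Q2 2023) = 496.48×5 + 1.38×324 + 5.13×100 = 2482.4 + 447.12 + 513 = 3442.52
ΣP(Q1 2023)Q(Q1 2023) = 496.48×6 + 1.38×263 + 5.13×81 = 2978.88 + 362.94 + 415.53 = 3757.35
L = 3442.52 / 3757.35 × 100 = 91.6210
Paasche component (current-period weights):
ΣP(Q2 2023)Q(Q2 2023) = 596.86×5 + 1.22×324 + 6.87×100 = 2984.3 + 395.28 + 687 = 4066.58
ΣP(Q2 2023)Q(Q1 2023) = 596.86×6 + 1.22×263 + 6.87×81 = 3581.16 + 320.86 + 556.47 = 4458.49
P = 4066.58 / 4458.49 × 100 = 91.2098
Fisher = √(L × P) = √(91.6210 × 91.2098) = 91.4151

91.42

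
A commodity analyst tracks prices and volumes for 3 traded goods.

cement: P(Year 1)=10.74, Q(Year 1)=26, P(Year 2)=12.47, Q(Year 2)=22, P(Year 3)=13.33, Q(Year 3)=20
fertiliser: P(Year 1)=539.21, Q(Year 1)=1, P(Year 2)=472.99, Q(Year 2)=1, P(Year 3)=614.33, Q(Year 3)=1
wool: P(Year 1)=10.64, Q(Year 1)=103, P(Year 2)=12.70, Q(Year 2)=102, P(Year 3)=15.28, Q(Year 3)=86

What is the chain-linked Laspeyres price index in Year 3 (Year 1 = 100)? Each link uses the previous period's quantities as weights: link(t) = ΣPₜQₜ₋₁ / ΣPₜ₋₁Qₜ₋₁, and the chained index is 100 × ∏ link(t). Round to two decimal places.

132.77

Link Year 1→Year 2:
ΣP(Year 2)Q(Year 1) = 12.47×26 + 472.99×1 + 12.70×103 = 324.22 + 472.99 + 1308.1 = 2105.31
ΣP(Year 1)Q(Year 1) = 10.74×26 + 539.21×1 + 10.64×103 = 279.24 + 539.21 + 1095.92 = 1914.37
link = 2105.31/1914.37 = 1.099740
Link Year 2→Year 3:
ΣP(Year 3)Q(Year 2) = 13.33×22 + 614.33×1 + 15.28×102 = 293.26 + 614.33 + 1558.56 = 2466.15
ΣP(Year 2)Q(Year 2) = 12.47×22 + 472.99×1 + 12.70×102 = 274.34 + 472.99 + 1295.4 = 2042.73
link = 2466.15/2042.73 = 1.207281
Chained index = 100 × 1.099740 × 1.207281 = 132.7696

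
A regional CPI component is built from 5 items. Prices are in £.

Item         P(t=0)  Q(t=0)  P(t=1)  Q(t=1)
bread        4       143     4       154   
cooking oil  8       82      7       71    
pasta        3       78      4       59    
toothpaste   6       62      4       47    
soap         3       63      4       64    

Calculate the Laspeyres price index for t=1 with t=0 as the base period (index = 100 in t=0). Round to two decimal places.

96.79

Laspeyres price index uses base-period quantities as weights.
ΣP(t=1)·Q(t=0) = 4×143 + 7×82 + 4×78 + 4×62 + 4×63 = 572 + 574 + 312 + 248 + 252 = 1958
ΣP(t=0)·Q(t=0) = 4×143 + 8×82 + 3×78 + 6×62 + 3×63 = 572 + 656 + 234 + 372 + 189 = 2023
Index = 1958 / 2023 × 100 = 96.7870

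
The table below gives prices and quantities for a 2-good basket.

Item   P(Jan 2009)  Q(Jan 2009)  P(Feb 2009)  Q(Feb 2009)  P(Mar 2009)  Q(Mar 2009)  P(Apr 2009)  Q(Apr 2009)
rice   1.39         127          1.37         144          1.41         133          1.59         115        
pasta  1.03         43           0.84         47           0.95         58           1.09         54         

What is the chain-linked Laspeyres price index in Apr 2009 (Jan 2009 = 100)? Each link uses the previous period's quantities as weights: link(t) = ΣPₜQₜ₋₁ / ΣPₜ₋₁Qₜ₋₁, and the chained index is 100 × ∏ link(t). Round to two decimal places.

112.70

Link Jan 2009→Feb 2009:
ΣP(Feb 2009)Q(Jan 2009) = 1.37×127 + 0.84×43 = 173.99 + 36.12 = 210.11
ΣP(Jan 2009)Q(Jan 2009) = 1.39×127 + 1.03×43 = 176.53 + 44.29 = 220.82
link = 210.11/220.82 = 0.951499
Link Feb 2009→Mar 2009:
ΣP(Mar 2009)Q(Feb 2009) = 1.41×144 + 0.95×47 = 203.04 + 44.65 = 247.69
ΣP(Feb 2009)Q(Feb 2009) = 1.37×144 + 0.84×47 = 197.28 + 39.48 = 236.76
link = 247.69/236.76 = 1.046165
Link Mar 2009→Apr 2009:
ΣP(Apr 2009)Q(Mar 2009) = 1.59×133 + 1.09×58 = 211.47 + 63.22 = 274.69
ΣP(Mar 2009)Q(Mar 2009) = 1.41×133 + 0.95×58 = 187.53 + 55.1 = 242.63
link = 274.69/242.63 = 1.132135
Chained index = 100 × 0.951499 × 1.046165 × 1.132135 = 112.6956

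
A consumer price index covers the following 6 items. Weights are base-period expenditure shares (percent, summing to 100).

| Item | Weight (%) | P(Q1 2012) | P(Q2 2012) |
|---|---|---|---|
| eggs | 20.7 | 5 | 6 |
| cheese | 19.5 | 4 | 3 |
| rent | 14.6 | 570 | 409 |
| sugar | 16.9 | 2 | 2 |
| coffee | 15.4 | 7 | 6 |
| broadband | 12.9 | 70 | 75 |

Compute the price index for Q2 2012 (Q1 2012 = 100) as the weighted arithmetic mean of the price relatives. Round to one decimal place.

93.9

eggs: 20.7 × (6/5) = 20.7 × 1.200000 = 24.8400
cheese: 19.5 × (3/4) = 19.5 × 0.750000 = 14.6250
rent: 14.6 × (409/570) = 14.6 × 0.717544 = 10.4761
sugar: 16.9 × (2/2) = 16.9 × 1.000000 = 16.9000
coffee: 15.4 × (6/7) = 15.4 × 0.857143 = 13.2000
broadband: 12.9 × (75/70) = 12.9 × 1.071429 = 13.8214
Index = Σ wᵢ·(p₁ᵢ/p₀ᵢ) = 24.8400 + 14.6250 + 10.4761 + 16.9000 + 13.2000 + 13.8214 = 93.8626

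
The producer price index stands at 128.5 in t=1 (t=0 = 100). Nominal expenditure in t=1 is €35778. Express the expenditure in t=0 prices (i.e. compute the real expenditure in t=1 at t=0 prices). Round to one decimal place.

Real = Nominal ÷ (Index/100) = 35778 ÷ (128.5/100)
     = 35778 ÷ 1.285 = 27842.8016

27842.8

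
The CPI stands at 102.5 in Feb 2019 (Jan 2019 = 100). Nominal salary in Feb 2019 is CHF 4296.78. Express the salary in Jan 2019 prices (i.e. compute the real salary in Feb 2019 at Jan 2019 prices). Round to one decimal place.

4192.0

Real = Nominal ÷ (Index/100) = 4296.78 ÷ (102.5/100)
     = 4296.78 ÷ 1.025 = 4191.9805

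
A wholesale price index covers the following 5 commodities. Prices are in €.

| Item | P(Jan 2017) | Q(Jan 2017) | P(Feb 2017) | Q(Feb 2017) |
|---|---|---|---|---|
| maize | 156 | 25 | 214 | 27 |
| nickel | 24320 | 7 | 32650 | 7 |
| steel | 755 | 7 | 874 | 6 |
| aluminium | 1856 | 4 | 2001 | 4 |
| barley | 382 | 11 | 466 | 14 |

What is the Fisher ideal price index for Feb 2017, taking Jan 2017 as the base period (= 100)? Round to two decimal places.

132.51

Laspeyres component (base-period weights):
ΣP(Feb 2017)Q(Jan 2017) = 214×25 + 32650×7 + 874×7 + 2001×4 + 466×11 = 5350 + 228550 + 6118 + 8004 + 5126 = 253148
ΣP(Jan 2017)Q(Jan 2017) = 156×25 + 24320×7 + 755×7 + 1856×4 + 382×11 = 3900 + 170240 + 5285 + 7424 + 4202 = 191051
L = 253148 / 191051 × 100 = 132.5028
Paasche component (current-period weights):
ΣP(Feb 2017)Q(Feb 2017) = 214×27 + 32650×7 + 874×6 + 2001×4 + 466×14 = 5778 + 228550 + 5244 + 8004 + 6524 = 254100
ΣP(Jan 2017)Q(Feb 2017) = 156×27 + 24320×7 + 755×6 + 1856×4 + 382×14 = 4212 + 170240 + 4530 + 7424 + 5348 = 191754
P = 254100 / 191754 × 100 = 132.5135
Fisher = √(L × P) = √(132.5028 × 132.5135) = 132.5082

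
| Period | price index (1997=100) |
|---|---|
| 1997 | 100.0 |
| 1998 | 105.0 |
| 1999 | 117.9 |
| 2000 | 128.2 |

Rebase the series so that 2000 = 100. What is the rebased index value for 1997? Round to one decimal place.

Rebased(1997) = 100.0 / 128.2 × 100 = 78.0031

78.0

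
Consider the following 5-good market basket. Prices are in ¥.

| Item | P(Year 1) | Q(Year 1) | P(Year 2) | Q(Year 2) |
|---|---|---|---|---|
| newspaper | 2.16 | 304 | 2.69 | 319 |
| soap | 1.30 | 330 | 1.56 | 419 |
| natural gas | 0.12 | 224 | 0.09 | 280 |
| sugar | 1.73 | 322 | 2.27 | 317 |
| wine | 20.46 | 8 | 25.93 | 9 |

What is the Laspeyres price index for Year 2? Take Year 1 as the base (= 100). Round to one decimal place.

125.0

Laspeyres price index uses base-period quantities as weights.
ΣP(Year 2)·Q(Year 1) = 2.69×304 + 1.56×330 + 0.09×224 + 2.27×322 + 25.93×8 = 817.76 + 514.8 + 20.16 + 730.94 + 207.44 = 2291.1
ΣP(Year 1)·Q(Year 1) = 2.16×304 + 1.30×330 + 0.12×224 + 1.73×322 + 20.46×8 = 656.64 + 429 + 26.88 + 557.06 + 163.68 = 1833.26
Index = 2291.1 / 1833.26 × 100 = 124.9741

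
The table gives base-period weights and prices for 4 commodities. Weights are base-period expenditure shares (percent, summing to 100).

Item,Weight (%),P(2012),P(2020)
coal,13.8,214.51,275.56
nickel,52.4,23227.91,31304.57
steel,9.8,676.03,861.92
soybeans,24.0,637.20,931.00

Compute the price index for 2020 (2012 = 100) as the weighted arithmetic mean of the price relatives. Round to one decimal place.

coal: 13.8 × (275.56/214.51) = 13.8 × 1.284602 = 17.7275
nickel: 52.4 × (31304.57/23227.91) = 52.4 × 1.347714 = 70.6202
steel: 9.8 × (861.92/676.03) = 9.8 × 1.274973 = 12.4947
soybeans: 24.0 × (931.00/637.20) = 24.0 × 1.461080 = 35.0659
Index = Σ wᵢ·(p₁ᵢ/p₀ᵢ) = 17.7275 + 70.6202 + 12.4947 + 35.0659 = 135.9084

135.9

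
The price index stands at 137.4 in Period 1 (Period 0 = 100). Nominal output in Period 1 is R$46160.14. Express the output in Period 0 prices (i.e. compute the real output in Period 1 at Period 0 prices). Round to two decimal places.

33595.44

Real = Nominal ÷ (Index/100) = 46160.14 ÷ (137.4/100)
     = 46160.14 ÷ 1.374 = 33595.4440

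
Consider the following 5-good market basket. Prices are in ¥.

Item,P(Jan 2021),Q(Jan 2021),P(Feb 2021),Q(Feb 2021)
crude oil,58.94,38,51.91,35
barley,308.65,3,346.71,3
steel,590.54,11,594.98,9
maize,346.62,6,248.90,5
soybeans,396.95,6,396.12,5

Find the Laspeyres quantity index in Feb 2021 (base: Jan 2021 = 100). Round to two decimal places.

Laspeyres quantity index uses base-period prices as weights.
ΣP(Jan 2021)·Q(Feb 2021) = 58.94×35 + 308.65×3 + 590.54×9 + 346.62×5 + 396.95×5 = 2062.9 + 925.95 + 5314.86 + 1733.1 + 1984.75 = 12021.56
ΣP(Jan 2021)·Q(Jan 2021) = 58.94×38 + 308.65×3 + 590.54×11 + 346.62×6 + 396.95×6 = 2239.72 + 925.95 + 6495.94 + 2079.72 + 2381.7 = 14123.03
Index = 12021.56 / 14123.03 × 100 = 85.1203

85.12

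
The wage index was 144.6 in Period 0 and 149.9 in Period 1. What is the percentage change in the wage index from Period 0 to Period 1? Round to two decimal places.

Change = (149.9 − 144.6) / 144.6 × 100
       = 5.3 / 144.6 × 100 = 3.6653%

3.67%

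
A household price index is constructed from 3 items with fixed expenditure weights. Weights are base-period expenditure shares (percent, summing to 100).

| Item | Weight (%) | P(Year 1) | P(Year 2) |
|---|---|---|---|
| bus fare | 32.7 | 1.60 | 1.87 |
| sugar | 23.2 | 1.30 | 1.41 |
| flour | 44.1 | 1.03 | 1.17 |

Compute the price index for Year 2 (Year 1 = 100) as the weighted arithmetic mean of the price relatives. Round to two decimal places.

bus fare: 32.7 × (1.87/1.60) = 32.7 × 1.168750 = 38.2181
sugar: 23.2 × (1.41/1.30) = 23.2 × 1.084615 = 25.1631
flour: 44.1 × (1.17/1.03) = 44.1 × 1.135922 = 50.0942
Index = Σ wᵢ·(p₁ᵢ/p₀ᵢ) = 38.2181 + 25.1631 + 50.0942 = 113.4754

113.48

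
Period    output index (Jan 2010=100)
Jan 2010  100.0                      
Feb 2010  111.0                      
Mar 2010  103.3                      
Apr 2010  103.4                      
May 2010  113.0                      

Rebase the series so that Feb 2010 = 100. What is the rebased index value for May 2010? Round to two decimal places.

Rebased(May 2010) = 113.0 / 111.0 × 100 = 101.8018

101.80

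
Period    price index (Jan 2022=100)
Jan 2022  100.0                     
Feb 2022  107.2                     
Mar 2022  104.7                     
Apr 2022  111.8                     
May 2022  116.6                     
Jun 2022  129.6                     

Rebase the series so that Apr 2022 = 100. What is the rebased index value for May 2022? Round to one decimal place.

Rebased(May 2022) = 116.6 / 111.8 × 100 = 104.2934

104.3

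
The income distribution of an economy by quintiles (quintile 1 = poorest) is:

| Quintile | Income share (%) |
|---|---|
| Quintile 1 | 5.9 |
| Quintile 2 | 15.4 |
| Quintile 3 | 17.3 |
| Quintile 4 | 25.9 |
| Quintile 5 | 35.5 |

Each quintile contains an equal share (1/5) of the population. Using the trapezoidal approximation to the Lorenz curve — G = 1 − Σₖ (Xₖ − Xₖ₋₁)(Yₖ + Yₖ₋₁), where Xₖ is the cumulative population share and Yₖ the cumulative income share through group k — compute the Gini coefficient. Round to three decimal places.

Cumulative income shares Yₖ: 0.0590, 0.2130, 0.3860, 0.6450, 1.0000
Σ (Xₖ−Xₖ₋₁)(Yₖ+Yₖ₋₁) = (1/5)(0.0590+0.0000) + (1/5)(0.2130+0.0590) + (1/5)(0.3860+0.2130) + (1/5)(0.6450+0.3860) + (1/5)(1.0000+0.6450)
  = 0.0118 + 0.0544 + 0.1198 + 0.2062 + 0.3290 = 0.7212
G = 1 − 0.7212 = 0.2788

0.279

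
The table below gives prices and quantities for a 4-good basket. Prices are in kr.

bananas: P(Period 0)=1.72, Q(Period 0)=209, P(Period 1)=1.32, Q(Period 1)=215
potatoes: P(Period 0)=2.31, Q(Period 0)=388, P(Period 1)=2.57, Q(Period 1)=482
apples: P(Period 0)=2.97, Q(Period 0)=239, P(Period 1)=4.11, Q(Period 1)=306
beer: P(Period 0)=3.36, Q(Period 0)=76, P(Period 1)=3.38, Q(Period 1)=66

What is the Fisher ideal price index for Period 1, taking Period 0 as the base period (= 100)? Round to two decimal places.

114.00

Laspeyres component (base-period weights):
ΣP(Period 1)Q(Period 0) = 1.32×209 + 2.57×388 + 4.11×239 + 3.38×76 = 275.88 + 997.16 + 982.29 + 256.88 = 2512.21
ΣP(Period 0)Q(Period 0) = 1.72×209 + 2.31×388 + 2.97×239 + 3.36×76 = 359.48 + 896.28 + 709.83 + 255.36 = 2220.95
L = 2512.21 / 2220.95 × 100 = 113.1142
Paasche component (current-period weights):
ΣP(Period 1)Q(Period 1) = 1.32×215 + 2.57×482 + 4.11×306 + 3.38×66 = 283.8 + 1238.74 + 1257.66 + 223.08 = 3003.28
ΣP(Period 0)Q(Period 1) = 1.72×215 + 2.31×482 + 2.97×306 + 3.36×66 = 369.8 + 1113.42 + 908.82 + 221.76 = 2613.8
P = 3003.28 / 2613.8 × 100 = 114.9009
Fisher = √(L × P) = √(113.1142 × 114.9009) = 114.0041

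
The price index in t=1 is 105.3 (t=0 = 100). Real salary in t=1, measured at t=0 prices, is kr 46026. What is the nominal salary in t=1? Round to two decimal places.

Nominal = Real × (Index/100) = 46026 × (105.3/100)
        = 46026 × 1.053 = 48465.3780

48465.38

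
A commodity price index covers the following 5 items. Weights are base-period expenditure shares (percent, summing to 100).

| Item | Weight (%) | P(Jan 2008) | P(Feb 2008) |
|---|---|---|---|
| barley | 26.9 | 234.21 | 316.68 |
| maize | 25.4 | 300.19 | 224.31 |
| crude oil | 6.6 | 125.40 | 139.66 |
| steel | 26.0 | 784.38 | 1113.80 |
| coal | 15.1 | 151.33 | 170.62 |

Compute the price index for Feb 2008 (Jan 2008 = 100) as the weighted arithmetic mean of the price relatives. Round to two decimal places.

barley: 26.9 × (316.68/234.21) = 26.9 × 1.352120 = 36.3720
maize: 25.4 × (224.31/300.19) = 25.4 × 0.747227 = 18.9796
crude oil: 6.6 × (139.66/125.40) = 6.6 × 1.113716 = 7.3505
steel: 26.0 × (1113.80/784.38) = 26.0 × 1.419975 = 36.9194
coal: 15.1 × (170.62/151.33) = 15.1 × 1.127470 = 17.0248
Index = Σ wᵢ·(p₁ᵢ/p₀ᵢ) = 36.3720 + 18.9796 + 7.3505 + 36.9194 + 17.0248 = 116.6463

116.65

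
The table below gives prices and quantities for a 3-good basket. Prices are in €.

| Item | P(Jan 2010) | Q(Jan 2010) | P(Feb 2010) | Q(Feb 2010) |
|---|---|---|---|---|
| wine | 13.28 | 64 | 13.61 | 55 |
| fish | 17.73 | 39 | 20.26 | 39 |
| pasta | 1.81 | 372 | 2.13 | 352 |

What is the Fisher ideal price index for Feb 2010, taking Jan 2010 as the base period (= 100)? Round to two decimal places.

110.96

Laspeyres component (base-period weights):
ΣP(Feb 2010)Q(Jan 2010) = 13.61×64 + 20.26×39 + 2.13×372 = 871.04 + 790.14 + 792.36 = 2453.54
ΣP(Jan 2010)Q(Jan 2010) = 13.28×64 + 17.73×39 + 1.81×372 = 849.92 + 691.47 + 673.32 = 2214.71
L = 2453.54 / 2214.71 × 100 = 110.7838
Paasche component (current-period weights):
ΣP(Feb 2010)Q(Feb 2010) = 13.61×55 + 20.26×39 + 2.13×352 = 748.55 + 790.14 + 749.76 = 2288.45
ΣP(Jan 2010)Q(Feb 2010) = 13.28×55 + 17.73×39 + 1.81×352 = 730.4 + 691.47 + 637.12 = 2058.99
P = 2288.45 / 2058.99 × 100 = 111.1443
Fisher = √(L × P) = √(110.7838 × 111.1443) = 110.9639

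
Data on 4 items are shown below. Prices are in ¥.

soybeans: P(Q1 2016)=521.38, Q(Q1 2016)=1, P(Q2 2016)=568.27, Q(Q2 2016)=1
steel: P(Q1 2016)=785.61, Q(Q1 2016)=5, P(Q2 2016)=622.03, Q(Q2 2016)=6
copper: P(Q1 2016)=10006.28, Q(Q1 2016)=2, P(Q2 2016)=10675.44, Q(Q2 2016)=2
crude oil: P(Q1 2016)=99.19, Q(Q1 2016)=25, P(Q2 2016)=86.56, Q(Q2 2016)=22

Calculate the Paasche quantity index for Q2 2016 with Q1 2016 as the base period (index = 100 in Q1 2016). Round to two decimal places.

101.33

Paasche quantity index uses current-period prices as weights.
ΣP(Q2 2016)·Q(Q2 2016) = 568.27×1 + 622.03×6 + 10675.44×2 + 86.56×22 = 568.27 + 3732.18 + 21350.88 + 1904.32 = 27555.65
ΣP(Q2 2016)·Q(Q1 2016) = 568.27×1 + 622.03×5 + 10675.44×2 + 86.56×25 = 568.27 + 3110.15 + 21350.88 + 2164 = 27193.3
Index = 27555.65 / 27193.3 × 100 = 101.3325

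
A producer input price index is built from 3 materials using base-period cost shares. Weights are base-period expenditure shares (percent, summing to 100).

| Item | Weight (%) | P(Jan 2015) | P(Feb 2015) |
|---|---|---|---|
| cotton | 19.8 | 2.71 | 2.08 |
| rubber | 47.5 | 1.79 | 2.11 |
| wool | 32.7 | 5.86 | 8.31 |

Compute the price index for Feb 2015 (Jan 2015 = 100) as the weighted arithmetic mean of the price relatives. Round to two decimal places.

cotton: 19.8 × (2.08/2.71) = 19.8 × 0.767528 = 15.1970
rubber: 47.5 × (2.11/1.79) = 47.5 × 1.178771 = 55.9916
wool: 32.7 × (8.31/5.86) = 32.7 × 1.418089 = 46.3715
Index = Σ wᵢ·(p₁ᵢ/p₀ᵢ) = 15.1970 + 55.9916 + 46.3715 = 117.5602

117.56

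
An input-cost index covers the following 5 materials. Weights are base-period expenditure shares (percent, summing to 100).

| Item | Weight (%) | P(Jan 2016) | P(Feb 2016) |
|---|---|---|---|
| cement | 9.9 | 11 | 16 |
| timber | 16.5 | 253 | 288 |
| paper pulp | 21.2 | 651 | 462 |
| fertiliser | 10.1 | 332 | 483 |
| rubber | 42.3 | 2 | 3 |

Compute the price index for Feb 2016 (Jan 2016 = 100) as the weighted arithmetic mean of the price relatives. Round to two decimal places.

126.37

cement: 9.9 × (16/11) = 9.9 × 1.454545 = 14.4000
timber: 16.5 × (288/253) = 16.5 × 1.138340 = 18.7826
paper pulp: 21.2 × (462/651) = 21.2 × 0.709677 = 15.0452
fertiliser: 10.1 × (483/332) = 10.1 × 1.454819 = 14.6937
rubber: 42.3 × (3/2) = 42.3 × 1.500000 = 63.4500
Index = Σ wᵢ·(p₁ᵢ/p₀ᵢ) = 14.4000 + 18.7826 + 15.0452 + 14.6937 + 63.4500 = 126.3714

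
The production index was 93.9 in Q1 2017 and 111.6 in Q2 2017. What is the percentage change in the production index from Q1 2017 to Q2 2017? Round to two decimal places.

Change = (111.6 − 93.9) / 93.9 × 100
       = 17.7 / 93.9 × 100 = 18.8498%

18.85%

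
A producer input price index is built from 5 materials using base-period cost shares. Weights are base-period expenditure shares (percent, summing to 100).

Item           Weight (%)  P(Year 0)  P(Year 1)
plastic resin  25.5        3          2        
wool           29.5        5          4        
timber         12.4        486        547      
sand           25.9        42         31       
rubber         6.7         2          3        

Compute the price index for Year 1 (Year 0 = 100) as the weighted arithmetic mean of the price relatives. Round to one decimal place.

83.7

plastic resin: 25.5 × (2/3) = 25.5 × 0.666667 = 17.0000
wool: 29.5 × (4/5) = 29.5 × 0.800000 = 23.6000
timber: 12.4 × (547/486) = 12.4 × 1.125514 = 13.9564
sand: 25.9 × (31/42) = 25.9 × 0.738095 = 19.1167
rubber: 6.7 × (3/2) = 6.7 × 1.500000 = 10.0500
Index = Σ wᵢ·(p₁ᵢ/p₀ᵢ) = 17.0000 + 23.6000 + 13.9564 + 19.1167 + 10.0500 = 83.7230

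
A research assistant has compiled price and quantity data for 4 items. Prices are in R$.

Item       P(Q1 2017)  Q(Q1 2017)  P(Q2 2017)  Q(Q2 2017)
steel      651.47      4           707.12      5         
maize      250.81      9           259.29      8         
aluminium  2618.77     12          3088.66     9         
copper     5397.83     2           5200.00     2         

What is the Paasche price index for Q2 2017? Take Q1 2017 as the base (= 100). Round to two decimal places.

110.55

Paasche price index uses current-period quantities as weights.
ΣP(Q2 2017)·Q(Q2 2017) = 707.12×5 + 259.29×8 + 3088.66×9 + 5200.00×2 = 3535.6 + 2074.32 + 27797.94 + 10400 = 43807.86
ΣP(Q1 2017)·Q(Q2 2017) = 651.47×5 + 250.81×8 + 2618.77×9 + 5397.83×2 = 3257.35 + 2006.48 + 23568.93 + 10795.66 = 39628.42
Index = 43807.86 / 39628.42 × 100 = 110.5466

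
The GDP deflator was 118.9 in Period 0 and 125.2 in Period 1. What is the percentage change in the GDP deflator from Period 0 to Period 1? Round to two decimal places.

5.30%

Change = (125.2 − 118.9) / 118.9 × 100
       = 6.3 / 118.9 × 100 = 5.2986%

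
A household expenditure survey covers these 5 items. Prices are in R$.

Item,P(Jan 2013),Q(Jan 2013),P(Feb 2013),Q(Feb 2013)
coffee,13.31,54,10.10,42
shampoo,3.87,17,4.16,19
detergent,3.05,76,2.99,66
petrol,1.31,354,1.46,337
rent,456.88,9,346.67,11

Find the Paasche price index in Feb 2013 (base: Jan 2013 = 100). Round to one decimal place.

Paasche price index uses current-period quantities as weights.
ΣP(Feb 2013)·Q(Feb 2013) = 10.10×42 + 4.16×19 + 2.99×66 + 1.46×337 + 346.67×11 = 424.2 + 79.04 + 197.34 + 492.02 + 3813.37 = 5005.97
ΣP(Jan 2013)·Q(Feb 2013) = 13.31×42 + 3.87×19 + 3.05×66 + 1.31×337 + 456.88×11 = 559.02 + 73.53 + 201.3 + 441.47 + 5025.68 = 6301
Index = 5005.97 / 6301 × 100 = 79.4472

79.4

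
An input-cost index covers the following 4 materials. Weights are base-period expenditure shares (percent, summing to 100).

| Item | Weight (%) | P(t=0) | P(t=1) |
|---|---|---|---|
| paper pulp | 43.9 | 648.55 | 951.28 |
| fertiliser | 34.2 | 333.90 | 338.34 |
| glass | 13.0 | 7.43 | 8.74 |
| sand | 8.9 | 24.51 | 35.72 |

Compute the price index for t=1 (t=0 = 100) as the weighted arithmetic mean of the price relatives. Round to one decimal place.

127.3

paper pulp: 43.9 × (951.28/648.55) = 43.9 × 1.466780 = 64.3916
fertiliser: 34.2 × (338.34/333.90) = 34.2 × 1.013297 = 34.6548
glass: 13.0 × (8.74/7.43) = 13.0 × 1.176312 = 15.2921
sand: 8.9 × (35.72/24.51) = 8.9 × 1.457364 = 12.9705
Index = Σ wᵢ·(p₁ᵢ/p₀ᵢ) = 64.3916 + 34.6548 + 15.2921 + 12.9705 = 127.3090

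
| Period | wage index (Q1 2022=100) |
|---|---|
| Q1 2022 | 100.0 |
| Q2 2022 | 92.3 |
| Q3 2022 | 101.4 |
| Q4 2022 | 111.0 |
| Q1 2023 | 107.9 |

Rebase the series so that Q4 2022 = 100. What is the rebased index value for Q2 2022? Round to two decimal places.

Rebased(Q2 2022) = 92.3 / 111.0 × 100 = 83.1532

83.15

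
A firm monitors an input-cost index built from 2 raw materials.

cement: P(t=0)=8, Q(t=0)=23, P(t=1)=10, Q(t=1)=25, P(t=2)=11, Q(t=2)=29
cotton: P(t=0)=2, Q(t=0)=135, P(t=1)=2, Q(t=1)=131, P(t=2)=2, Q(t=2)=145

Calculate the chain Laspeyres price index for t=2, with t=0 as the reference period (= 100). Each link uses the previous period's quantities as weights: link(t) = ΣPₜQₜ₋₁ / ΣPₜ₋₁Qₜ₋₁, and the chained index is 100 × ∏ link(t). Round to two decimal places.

115.51

Link t=0→t=1:
ΣP(t=1)Q(t=0) = 10×23 + 2×135 = 230 + 270 = 500
ΣP(t=0)Q(t=0) = 8×23 + 2×135 = 184 + 270 = 454
link = 500/454 = 1.101322
Link t=1→t=2:
ΣP(t=2)Q(t=1) = 11×25 + 2×131 = 275 + 262 = 537
ΣP(t=1)Q(t=1) = 10×25 + 2×131 = 250 + 262 = 512
link = 537/512 = 1.048828
Chained index = 100 × 1.101322 × 1.048828 = 115.5097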